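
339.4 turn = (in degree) 1.222e+05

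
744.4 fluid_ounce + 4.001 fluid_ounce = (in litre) 22.13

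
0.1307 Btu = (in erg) 1.379e+09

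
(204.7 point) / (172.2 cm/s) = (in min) 0.0006989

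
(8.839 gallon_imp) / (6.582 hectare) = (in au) 4.081e-18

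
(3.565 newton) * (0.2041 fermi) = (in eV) 4541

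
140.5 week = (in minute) 1.416e+06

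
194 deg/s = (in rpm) 32.33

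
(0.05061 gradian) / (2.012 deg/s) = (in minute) 0.0003773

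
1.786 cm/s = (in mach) 5.245e-05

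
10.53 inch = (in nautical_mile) 0.0001444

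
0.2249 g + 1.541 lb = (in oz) 24.66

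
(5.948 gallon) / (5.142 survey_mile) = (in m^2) 2.721e-06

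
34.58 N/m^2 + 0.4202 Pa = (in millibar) 0.35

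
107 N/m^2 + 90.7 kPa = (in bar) 0.9081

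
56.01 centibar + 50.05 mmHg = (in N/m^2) 6.268e+04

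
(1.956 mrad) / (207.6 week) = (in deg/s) 8.926e-10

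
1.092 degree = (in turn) 0.003033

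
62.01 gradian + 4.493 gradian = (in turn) 0.1663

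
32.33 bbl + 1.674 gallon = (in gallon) 1360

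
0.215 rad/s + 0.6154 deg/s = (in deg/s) 12.93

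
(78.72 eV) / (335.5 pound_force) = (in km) 8.451e-24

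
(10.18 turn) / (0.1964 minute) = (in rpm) 51.83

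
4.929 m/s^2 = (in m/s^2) 4.929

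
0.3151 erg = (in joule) 3.151e-08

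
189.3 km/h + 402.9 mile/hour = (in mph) 520.5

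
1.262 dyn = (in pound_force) 2.837e-06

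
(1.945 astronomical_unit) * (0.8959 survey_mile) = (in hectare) 4.195e+10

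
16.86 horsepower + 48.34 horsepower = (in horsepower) 65.2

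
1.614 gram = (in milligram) 1614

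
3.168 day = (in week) 0.4526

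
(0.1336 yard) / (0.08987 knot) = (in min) 0.04404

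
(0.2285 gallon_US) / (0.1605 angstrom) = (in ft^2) 5.801e+08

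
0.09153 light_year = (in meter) 8.659e+14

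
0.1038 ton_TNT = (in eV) 2.711e+27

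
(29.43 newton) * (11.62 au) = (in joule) 5.116e+13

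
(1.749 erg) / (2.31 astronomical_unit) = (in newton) 5.061e-19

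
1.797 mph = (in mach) 0.002359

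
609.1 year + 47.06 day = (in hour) 5.337e+06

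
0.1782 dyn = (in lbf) 4.006e-07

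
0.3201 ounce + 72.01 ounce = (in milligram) 2.051e+06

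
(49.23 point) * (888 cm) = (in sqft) 1.66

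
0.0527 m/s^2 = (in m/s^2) 0.0527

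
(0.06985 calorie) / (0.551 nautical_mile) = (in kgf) 2.92e-05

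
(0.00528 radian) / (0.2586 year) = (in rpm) 6.183e-09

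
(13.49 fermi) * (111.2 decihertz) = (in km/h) 5.4e-13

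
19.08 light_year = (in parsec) 5.85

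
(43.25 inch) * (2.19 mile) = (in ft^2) 4.168e+04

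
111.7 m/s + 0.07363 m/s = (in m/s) 111.8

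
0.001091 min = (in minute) 0.001091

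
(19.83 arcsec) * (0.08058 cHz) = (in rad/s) 7.747e-08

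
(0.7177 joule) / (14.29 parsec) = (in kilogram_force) 1.66e-19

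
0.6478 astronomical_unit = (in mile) 6.022e+07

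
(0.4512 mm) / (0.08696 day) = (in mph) 1.343e-07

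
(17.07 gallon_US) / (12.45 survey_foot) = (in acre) 4.208e-06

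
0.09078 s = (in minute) 0.001513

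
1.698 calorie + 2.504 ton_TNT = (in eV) 6.539e+28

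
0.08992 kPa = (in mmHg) 0.6745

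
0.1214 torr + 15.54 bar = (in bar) 15.54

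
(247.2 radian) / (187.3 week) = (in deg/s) 0.000125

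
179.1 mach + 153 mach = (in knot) 2.198e+05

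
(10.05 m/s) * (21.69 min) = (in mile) 8.127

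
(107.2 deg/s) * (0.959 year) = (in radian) 5.658e+07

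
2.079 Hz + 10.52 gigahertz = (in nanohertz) 1.052e+19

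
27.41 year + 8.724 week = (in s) 8.697e+08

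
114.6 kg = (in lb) 252.6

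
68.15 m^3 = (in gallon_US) 1.8e+04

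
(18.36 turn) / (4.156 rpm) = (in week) 0.0004383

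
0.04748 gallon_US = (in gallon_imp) 0.03954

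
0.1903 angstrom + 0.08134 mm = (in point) 0.2306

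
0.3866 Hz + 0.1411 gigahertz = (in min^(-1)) 8.466e+09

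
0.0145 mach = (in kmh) 17.77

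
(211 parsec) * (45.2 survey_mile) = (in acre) 1.17e+20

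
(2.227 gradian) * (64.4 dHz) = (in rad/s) 0.2253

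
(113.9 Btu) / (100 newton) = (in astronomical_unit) 8.033e-09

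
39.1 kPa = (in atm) 0.3859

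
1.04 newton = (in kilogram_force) 0.1061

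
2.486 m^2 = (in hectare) 0.0002486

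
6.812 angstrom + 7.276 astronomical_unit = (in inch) 4.285e+13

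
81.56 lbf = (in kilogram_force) 36.99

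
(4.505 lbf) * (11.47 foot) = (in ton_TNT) 1.674e-08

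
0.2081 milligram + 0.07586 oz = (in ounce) 0.07587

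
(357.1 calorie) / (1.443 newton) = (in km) 1.035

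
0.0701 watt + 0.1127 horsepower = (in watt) 84.11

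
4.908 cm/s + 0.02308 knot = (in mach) 0.000179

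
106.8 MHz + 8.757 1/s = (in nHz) 1.068e+17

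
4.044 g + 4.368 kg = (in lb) 9.639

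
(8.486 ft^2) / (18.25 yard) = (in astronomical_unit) 3.158e-13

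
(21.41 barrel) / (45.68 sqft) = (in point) 2274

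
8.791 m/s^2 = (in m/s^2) 8.791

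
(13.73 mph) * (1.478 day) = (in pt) 2.222e+09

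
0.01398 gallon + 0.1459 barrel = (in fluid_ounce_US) 786.1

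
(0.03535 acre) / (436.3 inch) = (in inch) 508.2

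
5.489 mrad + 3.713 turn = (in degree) 1337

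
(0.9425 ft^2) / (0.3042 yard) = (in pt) 892.3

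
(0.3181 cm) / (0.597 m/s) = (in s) 0.005328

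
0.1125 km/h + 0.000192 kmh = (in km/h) 0.1127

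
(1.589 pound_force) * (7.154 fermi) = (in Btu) 4.793e-17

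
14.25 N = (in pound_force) 3.204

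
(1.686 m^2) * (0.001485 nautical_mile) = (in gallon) 1225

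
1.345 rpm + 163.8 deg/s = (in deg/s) 171.9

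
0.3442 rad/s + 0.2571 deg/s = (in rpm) 3.33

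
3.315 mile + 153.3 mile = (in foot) 8.269e+05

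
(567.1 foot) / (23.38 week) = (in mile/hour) 2.734e-05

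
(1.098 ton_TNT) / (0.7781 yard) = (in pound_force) 1.452e+09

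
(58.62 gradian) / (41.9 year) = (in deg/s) 3.993e-08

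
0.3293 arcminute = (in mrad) 0.09579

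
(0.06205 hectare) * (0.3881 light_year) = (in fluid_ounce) 7.704e+22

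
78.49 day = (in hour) 1884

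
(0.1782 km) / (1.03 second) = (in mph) 387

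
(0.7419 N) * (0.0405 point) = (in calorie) 2.533e-06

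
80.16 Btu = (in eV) 5.279e+23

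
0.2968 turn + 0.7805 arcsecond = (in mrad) 1865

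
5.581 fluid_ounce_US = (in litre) 0.165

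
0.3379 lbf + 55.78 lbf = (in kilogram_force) 25.45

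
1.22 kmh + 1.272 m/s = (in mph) 3.603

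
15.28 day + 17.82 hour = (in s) 1.384e+06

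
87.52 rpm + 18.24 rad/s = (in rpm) 261.7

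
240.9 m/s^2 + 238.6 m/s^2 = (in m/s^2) 479.5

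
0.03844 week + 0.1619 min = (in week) 0.03846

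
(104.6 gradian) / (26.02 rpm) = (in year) 1.912e-08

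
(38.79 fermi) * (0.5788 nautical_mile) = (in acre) 1.027e-14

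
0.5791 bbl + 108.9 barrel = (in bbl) 109.5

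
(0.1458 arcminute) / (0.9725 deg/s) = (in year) 7.923e-11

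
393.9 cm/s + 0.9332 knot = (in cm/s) 441.9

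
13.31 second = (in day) 0.0001541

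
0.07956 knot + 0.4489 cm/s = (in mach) 0.0001334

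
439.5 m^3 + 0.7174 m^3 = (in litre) 4.402e+05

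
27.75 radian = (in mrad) 2.775e+04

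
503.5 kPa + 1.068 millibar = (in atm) 4.97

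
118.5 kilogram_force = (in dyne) 1.162e+08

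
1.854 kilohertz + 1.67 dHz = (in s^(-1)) 1854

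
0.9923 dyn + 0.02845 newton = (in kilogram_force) 0.002902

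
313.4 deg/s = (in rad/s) 5.47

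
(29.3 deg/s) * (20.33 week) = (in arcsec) 1.297e+12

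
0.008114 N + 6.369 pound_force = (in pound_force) 6.371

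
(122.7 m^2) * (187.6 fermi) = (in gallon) 6.081e-09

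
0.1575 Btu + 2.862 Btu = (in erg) 3.186e+10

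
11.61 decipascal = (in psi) 0.0001684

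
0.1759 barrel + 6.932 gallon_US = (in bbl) 0.3409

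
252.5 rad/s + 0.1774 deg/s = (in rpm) 2411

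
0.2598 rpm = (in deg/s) 1.559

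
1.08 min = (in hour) 0.018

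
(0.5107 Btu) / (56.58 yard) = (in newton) 10.41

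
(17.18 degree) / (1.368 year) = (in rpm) 6.637e-08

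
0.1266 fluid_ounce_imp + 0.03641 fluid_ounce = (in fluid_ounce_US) 0.158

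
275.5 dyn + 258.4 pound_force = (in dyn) 1.149e+08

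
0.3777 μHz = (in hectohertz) 3.777e-09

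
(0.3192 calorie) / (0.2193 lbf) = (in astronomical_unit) 9.152e-12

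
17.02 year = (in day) 6212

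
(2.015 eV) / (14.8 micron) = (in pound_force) 4.904e-15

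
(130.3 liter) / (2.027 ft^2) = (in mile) 0.0004299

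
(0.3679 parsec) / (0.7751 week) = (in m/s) 2.422e+10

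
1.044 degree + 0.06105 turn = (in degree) 23.02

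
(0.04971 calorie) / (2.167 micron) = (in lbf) 2.158e+04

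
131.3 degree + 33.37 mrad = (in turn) 0.37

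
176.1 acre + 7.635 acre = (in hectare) 74.35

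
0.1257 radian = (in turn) 0.02001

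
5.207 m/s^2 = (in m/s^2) 5.207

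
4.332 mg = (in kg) 4.332e-06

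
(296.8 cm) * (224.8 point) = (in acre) 5.816e-05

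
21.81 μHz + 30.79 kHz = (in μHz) 3.079e+10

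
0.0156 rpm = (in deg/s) 0.0936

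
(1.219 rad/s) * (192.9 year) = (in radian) 7.416e+09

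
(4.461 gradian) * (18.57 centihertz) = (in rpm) 0.1243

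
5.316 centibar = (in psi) 0.771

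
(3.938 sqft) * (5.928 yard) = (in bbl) 12.47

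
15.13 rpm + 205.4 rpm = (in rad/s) 23.09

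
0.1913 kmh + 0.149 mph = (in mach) 0.0003517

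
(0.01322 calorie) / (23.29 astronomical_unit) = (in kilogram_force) 1.619e-15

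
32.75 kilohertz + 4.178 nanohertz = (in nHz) 3.275e+13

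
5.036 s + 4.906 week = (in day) 34.34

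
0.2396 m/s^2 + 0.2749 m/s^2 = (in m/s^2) 0.5145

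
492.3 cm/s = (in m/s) 4.923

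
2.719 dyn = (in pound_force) 6.113e-06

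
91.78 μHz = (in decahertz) 9.178e-06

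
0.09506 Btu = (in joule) 100.3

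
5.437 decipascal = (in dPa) 5.437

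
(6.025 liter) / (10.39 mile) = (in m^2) 3.603e-07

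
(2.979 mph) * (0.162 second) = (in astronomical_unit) 1.442e-12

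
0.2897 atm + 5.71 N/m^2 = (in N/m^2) 2.936e+04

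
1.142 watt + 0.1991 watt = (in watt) 1.341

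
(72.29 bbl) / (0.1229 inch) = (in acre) 0.9098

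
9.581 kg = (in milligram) 9.581e+06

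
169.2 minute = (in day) 0.1175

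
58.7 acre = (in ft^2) 2.557e+06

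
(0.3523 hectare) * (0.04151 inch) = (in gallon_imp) 817.1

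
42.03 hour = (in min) 2522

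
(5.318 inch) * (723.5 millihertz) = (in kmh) 0.3518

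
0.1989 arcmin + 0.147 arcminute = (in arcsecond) 20.75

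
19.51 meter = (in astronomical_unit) 1.304e-10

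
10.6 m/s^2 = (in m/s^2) 10.6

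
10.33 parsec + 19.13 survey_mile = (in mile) 1.981e+14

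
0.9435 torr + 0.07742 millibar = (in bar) 0.001335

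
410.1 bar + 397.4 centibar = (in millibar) 4.141e+05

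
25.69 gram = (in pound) 0.05664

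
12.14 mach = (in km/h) 1.488e+04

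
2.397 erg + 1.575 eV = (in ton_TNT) 5.729e-17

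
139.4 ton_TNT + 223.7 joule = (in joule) 5.832e+11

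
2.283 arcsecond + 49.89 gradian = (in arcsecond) 1.616e+05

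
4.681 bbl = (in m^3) 0.7442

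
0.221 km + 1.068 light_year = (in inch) 3.978e+17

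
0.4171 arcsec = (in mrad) 0.002022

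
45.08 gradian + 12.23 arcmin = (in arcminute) 2447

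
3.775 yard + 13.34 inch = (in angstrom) 3.791e+10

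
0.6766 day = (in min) 974.3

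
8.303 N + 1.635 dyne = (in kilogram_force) 0.8467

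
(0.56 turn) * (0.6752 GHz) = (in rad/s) 2.376e+09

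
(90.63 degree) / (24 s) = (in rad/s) 0.06591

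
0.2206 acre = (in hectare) 0.08927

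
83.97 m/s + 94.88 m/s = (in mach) 0.5253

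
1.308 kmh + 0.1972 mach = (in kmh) 243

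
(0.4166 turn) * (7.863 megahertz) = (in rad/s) 2.058e+07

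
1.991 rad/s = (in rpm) 19.01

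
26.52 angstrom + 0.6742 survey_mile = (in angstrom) 1.085e+13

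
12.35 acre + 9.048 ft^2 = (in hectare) 4.998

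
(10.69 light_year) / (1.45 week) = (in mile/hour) 2.58e+11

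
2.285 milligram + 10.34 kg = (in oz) 364.7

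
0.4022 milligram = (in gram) 0.0004022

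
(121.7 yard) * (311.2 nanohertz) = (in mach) 1.017e-07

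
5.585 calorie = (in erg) 2.337e+08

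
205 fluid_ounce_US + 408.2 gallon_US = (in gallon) 409.8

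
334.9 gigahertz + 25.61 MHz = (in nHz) 3.349e+20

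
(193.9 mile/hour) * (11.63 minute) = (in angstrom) 6.049e+14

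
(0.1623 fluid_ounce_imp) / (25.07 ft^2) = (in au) 1.324e-17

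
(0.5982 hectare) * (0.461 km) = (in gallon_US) 7.285e+08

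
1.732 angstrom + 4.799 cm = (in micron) 4.799e+04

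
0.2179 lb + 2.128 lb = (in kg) 1.064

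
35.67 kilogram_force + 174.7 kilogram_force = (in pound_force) 463.8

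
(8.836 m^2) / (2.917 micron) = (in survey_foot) 9.938e+06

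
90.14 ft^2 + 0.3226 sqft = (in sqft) 90.46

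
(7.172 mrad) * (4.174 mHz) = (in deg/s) 0.001715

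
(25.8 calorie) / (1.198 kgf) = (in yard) 10.05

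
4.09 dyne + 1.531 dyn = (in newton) 5.621e-05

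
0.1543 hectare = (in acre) 0.3813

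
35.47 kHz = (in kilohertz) 35.47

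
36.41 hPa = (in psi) 0.5281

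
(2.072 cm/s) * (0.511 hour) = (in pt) 1.08e+05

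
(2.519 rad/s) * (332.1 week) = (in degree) 2.899e+10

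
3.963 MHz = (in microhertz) 3.963e+12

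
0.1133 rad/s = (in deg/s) 6.492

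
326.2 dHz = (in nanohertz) 3.262e+10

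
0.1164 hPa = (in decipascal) 116.4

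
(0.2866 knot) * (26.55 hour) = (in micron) 1.409e+10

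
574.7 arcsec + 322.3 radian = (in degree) 1.847e+04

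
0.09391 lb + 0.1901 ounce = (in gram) 47.99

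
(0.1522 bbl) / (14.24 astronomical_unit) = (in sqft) 1.223e-13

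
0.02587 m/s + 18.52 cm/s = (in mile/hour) 0.4722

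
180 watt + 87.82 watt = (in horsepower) 0.3592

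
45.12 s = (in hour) 0.01253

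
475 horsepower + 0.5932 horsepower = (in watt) 3.546e+05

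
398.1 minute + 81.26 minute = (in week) 0.04756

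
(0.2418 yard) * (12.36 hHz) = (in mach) 0.8026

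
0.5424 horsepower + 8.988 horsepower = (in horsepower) 9.53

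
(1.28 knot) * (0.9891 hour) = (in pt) 6.646e+06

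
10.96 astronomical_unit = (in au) 10.96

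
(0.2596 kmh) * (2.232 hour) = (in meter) 579.4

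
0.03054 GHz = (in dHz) 3.054e+08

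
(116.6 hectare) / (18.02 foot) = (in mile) 131.9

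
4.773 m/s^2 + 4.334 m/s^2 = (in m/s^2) 9.107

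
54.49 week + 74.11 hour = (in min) 5.537e+05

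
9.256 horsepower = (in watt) 6902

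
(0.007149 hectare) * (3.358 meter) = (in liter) 2.401e+05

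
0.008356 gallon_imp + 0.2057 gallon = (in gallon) 0.2157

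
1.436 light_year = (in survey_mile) 8.442e+12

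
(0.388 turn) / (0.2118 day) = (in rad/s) 0.0001332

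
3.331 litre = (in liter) 3.331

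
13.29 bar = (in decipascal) 1.329e+07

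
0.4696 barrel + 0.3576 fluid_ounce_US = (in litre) 74.67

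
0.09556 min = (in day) 6.636e-05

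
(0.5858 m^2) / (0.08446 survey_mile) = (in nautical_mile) 2.327e-06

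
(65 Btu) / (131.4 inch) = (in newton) 2.055e+04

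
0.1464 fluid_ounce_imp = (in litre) 0.00416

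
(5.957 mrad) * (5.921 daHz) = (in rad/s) 0.3527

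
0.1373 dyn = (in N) 1.373e-06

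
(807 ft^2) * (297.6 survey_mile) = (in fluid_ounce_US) 1.214e+12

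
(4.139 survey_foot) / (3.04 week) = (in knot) 1.334e-06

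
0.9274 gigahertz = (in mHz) 9.274e+11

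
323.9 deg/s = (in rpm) 53.98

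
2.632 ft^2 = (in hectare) 2.445e-05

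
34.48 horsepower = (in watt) 2.571e+04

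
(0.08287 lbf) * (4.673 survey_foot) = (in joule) 0.525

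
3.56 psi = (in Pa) 2.455e+04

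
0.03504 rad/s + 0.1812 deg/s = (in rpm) 0.3648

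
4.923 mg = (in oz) 0.0001737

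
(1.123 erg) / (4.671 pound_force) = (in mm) 5.405e-06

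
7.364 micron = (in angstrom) 7.364e+04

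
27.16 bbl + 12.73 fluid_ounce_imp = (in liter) 4318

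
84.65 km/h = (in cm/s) 2351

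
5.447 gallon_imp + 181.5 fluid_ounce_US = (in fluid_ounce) 1019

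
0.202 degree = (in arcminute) 12.12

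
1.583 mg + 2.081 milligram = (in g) 0.003664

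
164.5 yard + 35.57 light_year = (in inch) 1.325e+19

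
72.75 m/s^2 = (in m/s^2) 72.75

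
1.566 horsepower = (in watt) 1168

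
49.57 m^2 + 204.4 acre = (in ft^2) 8.904e+06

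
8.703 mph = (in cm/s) 389.1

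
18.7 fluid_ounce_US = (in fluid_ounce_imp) 19.46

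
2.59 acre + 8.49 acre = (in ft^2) 4.826e+05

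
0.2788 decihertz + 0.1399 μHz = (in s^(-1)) 0.02788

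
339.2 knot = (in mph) 390.3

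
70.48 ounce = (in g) 1998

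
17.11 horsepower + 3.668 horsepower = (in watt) 1.549e+04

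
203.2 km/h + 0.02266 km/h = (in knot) 109.7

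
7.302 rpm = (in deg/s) 43.81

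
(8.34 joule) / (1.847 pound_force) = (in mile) 0.0006308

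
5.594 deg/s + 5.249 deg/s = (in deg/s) 10.84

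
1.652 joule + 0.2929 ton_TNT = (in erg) 1.225e+16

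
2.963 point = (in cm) 0.1045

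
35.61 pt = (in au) 8.397e-14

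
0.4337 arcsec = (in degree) 0.0001205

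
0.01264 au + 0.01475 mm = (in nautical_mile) 1.021e+06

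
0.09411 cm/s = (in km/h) 0.003388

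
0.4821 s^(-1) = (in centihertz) 48.21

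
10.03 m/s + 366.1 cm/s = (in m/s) 13.69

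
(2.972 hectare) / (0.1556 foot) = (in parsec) 2.031e-11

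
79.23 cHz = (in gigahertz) 7.923e-10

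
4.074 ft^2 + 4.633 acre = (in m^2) 1.875e+04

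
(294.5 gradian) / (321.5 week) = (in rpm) 2.272e-07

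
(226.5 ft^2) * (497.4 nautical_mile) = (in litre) 1.938e+10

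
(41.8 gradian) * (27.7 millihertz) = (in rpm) 0.1737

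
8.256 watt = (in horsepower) 0.01107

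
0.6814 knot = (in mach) 0.001029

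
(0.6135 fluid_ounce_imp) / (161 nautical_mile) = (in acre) 1.445e-14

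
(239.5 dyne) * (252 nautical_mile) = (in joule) 1118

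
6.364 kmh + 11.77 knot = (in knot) 15.21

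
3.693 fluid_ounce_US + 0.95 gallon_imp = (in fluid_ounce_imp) 155.8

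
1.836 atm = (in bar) 1.86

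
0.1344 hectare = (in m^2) 1344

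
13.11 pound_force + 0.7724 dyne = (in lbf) 13.11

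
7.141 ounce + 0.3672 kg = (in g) 569.6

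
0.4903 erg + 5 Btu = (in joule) 5275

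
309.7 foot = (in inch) 3716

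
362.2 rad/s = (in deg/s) 2.075e+04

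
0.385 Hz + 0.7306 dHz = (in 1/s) 0.4581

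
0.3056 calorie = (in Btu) 0.001212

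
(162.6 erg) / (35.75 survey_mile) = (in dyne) 2.826e-05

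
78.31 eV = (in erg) 1.255e-10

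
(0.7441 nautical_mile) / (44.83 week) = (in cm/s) 0.005083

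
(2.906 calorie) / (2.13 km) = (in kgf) 0.0005821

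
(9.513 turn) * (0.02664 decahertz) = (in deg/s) 912.3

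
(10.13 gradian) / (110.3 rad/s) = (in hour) 4.007e-07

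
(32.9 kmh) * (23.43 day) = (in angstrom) 1.85e+17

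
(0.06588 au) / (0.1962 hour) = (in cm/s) 1.395e+09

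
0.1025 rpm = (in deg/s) 0.615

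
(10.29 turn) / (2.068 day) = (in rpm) 0.003455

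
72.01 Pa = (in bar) 0.0007201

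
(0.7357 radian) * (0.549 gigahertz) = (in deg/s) 2.314e+10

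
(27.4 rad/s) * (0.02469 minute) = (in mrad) 4.059e+04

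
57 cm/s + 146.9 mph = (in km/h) 238.5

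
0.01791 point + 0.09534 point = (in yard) 4.369e-05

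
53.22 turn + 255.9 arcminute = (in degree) 1.916e+04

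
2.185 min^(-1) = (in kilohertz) 3.642e-05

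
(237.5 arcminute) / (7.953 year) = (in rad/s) 2.755e-10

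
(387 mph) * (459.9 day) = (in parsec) 2.228e-07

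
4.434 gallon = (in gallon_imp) 3.692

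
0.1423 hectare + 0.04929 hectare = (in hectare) 0.1916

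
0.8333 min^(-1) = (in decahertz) 0.001389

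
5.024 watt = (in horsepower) 0.006737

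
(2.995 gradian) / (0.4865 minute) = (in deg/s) 0.09234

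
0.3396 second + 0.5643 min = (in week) 5.654e-05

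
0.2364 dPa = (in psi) 3.429e-06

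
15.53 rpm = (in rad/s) 1.626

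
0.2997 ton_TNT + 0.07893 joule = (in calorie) 2.997e+08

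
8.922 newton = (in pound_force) 2.006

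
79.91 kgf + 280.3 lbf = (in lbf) 456.5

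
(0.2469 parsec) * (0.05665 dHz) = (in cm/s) 4.316e+15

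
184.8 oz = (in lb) 11.55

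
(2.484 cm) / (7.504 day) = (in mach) 1.125e-10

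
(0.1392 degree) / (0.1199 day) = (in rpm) 2.24e-06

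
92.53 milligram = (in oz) 0.003264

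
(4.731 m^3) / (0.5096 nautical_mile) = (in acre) 1.239e-06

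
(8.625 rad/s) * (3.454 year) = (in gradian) 5.981e+10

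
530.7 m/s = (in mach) 1.559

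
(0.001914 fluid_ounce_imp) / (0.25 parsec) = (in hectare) 7.05e-28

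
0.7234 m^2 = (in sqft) 7.787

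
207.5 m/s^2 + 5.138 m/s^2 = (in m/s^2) 212.6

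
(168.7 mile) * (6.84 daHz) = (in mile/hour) 4.154e+07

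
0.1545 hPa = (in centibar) 0.01545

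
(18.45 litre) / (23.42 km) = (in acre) 1.947e-10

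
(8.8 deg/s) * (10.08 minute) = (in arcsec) 1.916e+07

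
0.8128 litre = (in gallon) 0.2147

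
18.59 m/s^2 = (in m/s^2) 18.59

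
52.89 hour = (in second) 1.904e+05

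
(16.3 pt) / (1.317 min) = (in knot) 0.0001415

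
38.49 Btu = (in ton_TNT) 9.706e-06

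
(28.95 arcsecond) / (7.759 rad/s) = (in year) 5.736e-13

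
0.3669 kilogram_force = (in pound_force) 0.8089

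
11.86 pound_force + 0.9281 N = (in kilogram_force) 5.474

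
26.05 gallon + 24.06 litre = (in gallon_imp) 26.98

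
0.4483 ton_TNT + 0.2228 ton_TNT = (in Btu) 2.661e+06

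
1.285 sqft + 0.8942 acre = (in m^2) 3619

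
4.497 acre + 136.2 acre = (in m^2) 5.694e+05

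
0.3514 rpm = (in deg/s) 2.108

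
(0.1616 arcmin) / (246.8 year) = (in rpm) 5.767e-14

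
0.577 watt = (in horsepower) 0.0007738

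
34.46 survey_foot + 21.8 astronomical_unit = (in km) 3.261e+09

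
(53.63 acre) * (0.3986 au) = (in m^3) 1.294e+16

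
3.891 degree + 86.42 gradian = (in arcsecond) 2.94e+05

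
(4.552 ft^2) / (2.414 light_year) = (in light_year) 1.957e-33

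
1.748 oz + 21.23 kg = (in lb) 46.91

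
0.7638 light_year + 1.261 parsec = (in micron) 4.614e+22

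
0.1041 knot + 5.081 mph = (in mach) 0.006828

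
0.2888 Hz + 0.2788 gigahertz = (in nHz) 2.788e+17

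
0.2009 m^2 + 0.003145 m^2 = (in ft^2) 2.196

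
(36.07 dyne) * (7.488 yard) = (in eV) 1.541e+16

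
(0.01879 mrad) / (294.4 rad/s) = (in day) 7.387e-13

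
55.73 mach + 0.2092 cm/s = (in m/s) 1.898e+04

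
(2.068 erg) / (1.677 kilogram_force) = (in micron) 0.01257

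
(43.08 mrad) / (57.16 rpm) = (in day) 8.33e-08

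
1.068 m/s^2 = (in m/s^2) 1.068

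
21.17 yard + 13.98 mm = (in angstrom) 1.937e+11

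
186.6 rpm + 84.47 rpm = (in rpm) 271.1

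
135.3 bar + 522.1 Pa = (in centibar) 1.353e+04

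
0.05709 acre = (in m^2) 231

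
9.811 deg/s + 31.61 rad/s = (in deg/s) 1821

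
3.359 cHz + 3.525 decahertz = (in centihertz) 3528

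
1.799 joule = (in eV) 1.123e+19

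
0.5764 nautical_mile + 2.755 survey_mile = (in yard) 6016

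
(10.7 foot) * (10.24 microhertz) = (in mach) 9.808e-08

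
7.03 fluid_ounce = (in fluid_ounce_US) 7.03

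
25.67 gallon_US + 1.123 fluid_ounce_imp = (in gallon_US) 25.68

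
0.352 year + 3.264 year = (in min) 1.901e+06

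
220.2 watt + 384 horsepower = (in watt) 2.866e+05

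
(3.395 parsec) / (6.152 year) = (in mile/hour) 1.208e+09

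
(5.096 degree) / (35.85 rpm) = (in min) 0.0003949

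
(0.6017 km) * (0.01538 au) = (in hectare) 1.384e+08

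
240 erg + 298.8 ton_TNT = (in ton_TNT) 298.8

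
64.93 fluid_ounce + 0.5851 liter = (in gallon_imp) 0.5511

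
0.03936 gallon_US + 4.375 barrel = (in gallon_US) 183.8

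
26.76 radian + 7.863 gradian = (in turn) 4.279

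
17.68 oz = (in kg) 0.5012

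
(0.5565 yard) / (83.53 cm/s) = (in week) 1.007e-06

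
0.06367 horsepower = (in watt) 47.48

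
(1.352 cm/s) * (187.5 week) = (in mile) 952.7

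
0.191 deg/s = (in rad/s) 0.003334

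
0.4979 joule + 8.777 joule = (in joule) 9.275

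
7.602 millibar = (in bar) 0.007602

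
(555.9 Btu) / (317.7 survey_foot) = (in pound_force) 1362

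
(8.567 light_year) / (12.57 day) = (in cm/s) 7.463e+12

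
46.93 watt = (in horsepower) 0.06293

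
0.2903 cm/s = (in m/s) 0.002903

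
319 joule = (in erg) 3.19e+09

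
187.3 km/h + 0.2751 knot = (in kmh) 187.8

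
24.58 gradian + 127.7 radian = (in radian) 128.1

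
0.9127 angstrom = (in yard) 9.981e-11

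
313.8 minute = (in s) 1.883e+04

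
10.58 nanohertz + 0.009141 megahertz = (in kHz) 9.141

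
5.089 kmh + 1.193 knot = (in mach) 0.005954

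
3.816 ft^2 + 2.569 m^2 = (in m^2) 2.924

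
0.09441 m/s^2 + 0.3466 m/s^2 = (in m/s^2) 0.441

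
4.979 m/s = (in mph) 11.14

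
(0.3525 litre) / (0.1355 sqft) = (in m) 0.028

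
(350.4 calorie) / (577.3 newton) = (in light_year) 2.684e-16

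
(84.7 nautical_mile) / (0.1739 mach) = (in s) 2649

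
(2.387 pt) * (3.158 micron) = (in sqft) 2.862e-08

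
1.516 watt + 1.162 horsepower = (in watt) 868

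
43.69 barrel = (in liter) 6946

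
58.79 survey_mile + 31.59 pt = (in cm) 9.461e+06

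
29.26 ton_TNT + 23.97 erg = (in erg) 1.224e+18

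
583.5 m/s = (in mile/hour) 1305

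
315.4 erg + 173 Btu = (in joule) 1.825e+05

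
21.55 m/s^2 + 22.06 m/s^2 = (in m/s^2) 43.61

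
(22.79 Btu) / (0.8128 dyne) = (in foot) 9.706e+09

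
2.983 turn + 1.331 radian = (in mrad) 2.007e+04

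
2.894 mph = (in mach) 0.0038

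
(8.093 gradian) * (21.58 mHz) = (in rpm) 0.0262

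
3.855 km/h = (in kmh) 3.855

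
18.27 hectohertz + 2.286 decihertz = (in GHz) 1.827e-06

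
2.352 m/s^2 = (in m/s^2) 2.352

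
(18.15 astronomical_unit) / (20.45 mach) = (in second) 3.899e+08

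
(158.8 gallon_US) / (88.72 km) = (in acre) 1.674e-09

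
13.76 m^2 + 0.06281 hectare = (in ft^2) 6909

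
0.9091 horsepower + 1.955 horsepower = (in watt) 2136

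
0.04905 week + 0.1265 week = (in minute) 1770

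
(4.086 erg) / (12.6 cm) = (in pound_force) 7.29e-07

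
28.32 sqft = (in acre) 0.0006501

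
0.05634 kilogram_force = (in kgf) 0.05634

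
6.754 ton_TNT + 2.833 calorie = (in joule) 2.826e+10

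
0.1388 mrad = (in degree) 0.007953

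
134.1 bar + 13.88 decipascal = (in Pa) 1.341e+07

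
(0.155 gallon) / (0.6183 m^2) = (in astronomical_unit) 6.343e-15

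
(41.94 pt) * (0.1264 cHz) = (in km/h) 6.733e-05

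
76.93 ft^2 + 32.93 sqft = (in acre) 0.002522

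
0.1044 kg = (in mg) 1.044e+05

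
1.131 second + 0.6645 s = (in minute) 0.02993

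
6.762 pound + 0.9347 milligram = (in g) 3067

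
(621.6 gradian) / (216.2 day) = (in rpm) 4.992e-06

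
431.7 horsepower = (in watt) 3.219e+05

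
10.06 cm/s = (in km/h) 0.3622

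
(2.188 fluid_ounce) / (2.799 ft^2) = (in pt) 0.7054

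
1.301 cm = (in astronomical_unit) 8.697e-14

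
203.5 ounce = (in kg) 5.769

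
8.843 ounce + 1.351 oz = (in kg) 0.289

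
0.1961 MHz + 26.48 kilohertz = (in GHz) 0.0002226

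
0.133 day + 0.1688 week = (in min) 1893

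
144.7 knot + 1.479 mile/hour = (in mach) 0.2206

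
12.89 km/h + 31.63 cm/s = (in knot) 7.575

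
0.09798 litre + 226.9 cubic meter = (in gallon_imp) 4.991e+04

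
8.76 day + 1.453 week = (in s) 1.636e+06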